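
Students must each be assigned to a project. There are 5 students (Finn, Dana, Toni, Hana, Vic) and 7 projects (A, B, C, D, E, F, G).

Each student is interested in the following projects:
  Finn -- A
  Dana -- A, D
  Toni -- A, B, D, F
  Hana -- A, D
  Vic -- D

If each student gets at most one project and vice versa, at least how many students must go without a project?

One maximum matching: Finn-A, Dana-D, Toni-B.
The set {Finn, Dana, Hana, Vic} has only 2 neighbours ({A, D}), so by Hall's theorem at most 3 of the 5 students can be matched.
That matches 3 of the 5, leaving 2 unmatched; no matching can do better.

2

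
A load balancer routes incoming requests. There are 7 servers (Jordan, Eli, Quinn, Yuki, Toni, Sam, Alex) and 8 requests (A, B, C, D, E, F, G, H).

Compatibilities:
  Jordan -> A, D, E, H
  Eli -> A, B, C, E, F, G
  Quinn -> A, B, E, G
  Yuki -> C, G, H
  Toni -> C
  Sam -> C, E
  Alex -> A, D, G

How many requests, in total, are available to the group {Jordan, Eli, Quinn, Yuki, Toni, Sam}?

8

The union of neighbours of {Jordan, Eli, Quinn, Yuki, Toni, Sam} is {A, B, C, D, E, F, G, H}, which has 8 elements.
Since |N(S)| = 8 ≥ |S| = 6, Hall's condition holds for this subset.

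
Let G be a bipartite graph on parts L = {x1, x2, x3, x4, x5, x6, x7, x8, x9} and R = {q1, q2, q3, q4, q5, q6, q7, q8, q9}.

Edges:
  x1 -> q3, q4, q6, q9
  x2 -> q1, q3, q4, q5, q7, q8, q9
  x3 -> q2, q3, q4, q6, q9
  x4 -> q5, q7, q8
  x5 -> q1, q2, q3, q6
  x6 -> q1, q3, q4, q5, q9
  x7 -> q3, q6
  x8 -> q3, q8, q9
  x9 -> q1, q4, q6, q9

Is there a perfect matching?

Yes

For example, pair x1-q4, x2-q7, x3-q9, x4-q5, x5-q2, x6-q1, x7-q3, x8-q8, x9-q6.
All 9 left vertices are covered.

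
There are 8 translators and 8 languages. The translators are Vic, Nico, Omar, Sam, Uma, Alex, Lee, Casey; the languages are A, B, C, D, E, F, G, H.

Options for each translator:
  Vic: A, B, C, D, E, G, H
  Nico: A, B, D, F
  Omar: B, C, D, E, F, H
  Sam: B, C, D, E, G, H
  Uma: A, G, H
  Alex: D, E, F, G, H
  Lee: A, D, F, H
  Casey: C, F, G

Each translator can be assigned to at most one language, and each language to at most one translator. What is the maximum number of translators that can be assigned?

One maximum matching: Vic-G, Nico-B, Omar-C, Sam-E, Uma-A, Alex-H, Lee-D, Casey-F.
This saturates every translator, so 8 is the maximum.

8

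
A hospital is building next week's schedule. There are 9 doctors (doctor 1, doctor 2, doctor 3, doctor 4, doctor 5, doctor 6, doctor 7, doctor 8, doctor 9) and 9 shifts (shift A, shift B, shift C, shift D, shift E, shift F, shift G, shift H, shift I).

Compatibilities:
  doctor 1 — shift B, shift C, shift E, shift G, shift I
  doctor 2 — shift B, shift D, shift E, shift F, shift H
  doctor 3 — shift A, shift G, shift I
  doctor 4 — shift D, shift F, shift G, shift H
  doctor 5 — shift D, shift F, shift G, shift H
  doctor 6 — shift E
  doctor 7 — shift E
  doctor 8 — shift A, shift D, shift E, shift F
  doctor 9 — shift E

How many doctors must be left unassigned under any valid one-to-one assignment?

2

For example, pair doctor 1→shift I, doctor 2→shift B, doctor 3→shift G, doctor 4→shift D, doctor 5→shift F, doctor 6→shift E, doctor 8→shift A.
The set {doctor 6, doctor 7, doctor 9} has only 1 neighbour ({shift E}), so by Hall's theorem at most 7 of the 9 doctors can be matched.
That matches 7 of the 9, leaving 2 unmatched; no matching can do better.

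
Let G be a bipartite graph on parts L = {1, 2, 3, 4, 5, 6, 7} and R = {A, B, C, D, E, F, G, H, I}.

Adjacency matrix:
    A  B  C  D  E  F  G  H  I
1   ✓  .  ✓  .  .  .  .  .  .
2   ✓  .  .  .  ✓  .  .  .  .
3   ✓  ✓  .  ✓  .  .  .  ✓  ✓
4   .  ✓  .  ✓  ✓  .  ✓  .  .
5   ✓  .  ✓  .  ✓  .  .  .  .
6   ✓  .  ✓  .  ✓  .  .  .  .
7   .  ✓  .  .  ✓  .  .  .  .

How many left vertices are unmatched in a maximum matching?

1

A valid assignment of size 6: 1→C, 2→A, 3→H, 4→D, 5→E, 7→B.
The set {1, 2, 5, 6} has only 3 neighbours ({A, C, E}), so by Hall's theorem at most 6 of the 7 left vertices can be matched.
That matches 6 of the 7, leaving 1 unmatched; no matching can do better.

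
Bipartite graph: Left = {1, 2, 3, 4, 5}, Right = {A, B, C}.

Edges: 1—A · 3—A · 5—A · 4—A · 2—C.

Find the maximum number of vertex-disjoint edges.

For example, pair 1-A, 2-C.
The set {1, 3, 4, 5} has only 1 neighbour ({A}), so by Hall's theorem at most 2 of the 5 left vertices can be matched.

2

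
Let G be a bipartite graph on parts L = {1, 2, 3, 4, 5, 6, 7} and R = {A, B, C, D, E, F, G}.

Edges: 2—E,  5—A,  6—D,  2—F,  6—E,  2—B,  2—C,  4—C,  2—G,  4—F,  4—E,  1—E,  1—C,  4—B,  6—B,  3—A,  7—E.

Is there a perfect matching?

The set {3, 5} has only 1 neighbour ({A}), so by Hall's theorem at most 6 of the 7 left vertices can be matched.
Hence no matching covers every left vertex.

No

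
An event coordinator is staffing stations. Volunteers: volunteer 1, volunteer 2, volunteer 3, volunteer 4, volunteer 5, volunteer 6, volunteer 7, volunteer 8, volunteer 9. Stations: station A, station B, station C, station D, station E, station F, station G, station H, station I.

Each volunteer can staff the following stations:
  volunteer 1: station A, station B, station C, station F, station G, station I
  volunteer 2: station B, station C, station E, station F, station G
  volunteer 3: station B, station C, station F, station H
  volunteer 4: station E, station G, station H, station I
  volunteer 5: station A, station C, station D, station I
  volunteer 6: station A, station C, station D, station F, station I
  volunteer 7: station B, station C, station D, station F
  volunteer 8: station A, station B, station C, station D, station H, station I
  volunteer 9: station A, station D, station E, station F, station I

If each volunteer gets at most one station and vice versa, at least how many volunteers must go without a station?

A valid assignment of size 9: volunteer 1–station B, volunteer 2–station G, volunteer 3–station H, volunteer 4–station E, volunteer 5–station A, volunteer 6–station F, volunteer 7–station D, volunteer 8–station C, volunteer 9–station I.
All 9 volunteers are matched, so no larger matching exists.
That matches 9 of the 9, leaving 0 unmatched; no matching can do better.

0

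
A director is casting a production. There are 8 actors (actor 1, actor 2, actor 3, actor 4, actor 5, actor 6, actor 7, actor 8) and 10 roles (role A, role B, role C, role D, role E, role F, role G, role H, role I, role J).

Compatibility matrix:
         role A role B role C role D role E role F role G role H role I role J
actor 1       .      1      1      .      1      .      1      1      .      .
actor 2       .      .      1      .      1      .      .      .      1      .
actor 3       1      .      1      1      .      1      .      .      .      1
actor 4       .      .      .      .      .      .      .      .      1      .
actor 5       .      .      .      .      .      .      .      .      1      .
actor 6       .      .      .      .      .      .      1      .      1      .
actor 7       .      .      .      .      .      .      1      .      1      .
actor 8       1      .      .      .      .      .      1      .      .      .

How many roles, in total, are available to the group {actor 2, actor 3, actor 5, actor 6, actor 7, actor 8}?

8

The union of neighbours of {actor 2, actor 3, actor 5, actor 6, actor 7, actor 8} is {role A, role C, role D, role E, role F, role G, role I, role J}, which has 8 elements.
Since |N(S)| = 8 ≥ |S| = 6, Hall's condition holds for this subset.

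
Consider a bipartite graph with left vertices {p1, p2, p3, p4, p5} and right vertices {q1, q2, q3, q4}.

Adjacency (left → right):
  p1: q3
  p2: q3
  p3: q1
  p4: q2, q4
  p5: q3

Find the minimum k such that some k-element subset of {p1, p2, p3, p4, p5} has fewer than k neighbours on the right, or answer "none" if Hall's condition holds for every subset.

Take S = {p1, p2}. Its neighbourhood is {q3}, so |N(S)| = 1 < |S| = 2.
No single vertex violates Hall's condition since each has at least one neighbour, so 2 is the minimum.

2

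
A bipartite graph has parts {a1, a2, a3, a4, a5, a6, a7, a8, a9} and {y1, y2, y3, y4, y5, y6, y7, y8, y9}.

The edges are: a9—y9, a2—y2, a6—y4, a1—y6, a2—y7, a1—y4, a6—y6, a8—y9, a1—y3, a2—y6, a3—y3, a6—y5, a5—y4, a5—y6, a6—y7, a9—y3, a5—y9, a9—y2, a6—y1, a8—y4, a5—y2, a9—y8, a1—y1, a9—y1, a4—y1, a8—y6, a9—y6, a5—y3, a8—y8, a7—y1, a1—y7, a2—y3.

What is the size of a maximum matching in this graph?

One maximum matching: a1→y7, a2→y2, a3→y3, a4→y1, a5→y9, a6→y4, a8→y8, a9→y6.
The set {a4, a7} has only 1 neighbour ({y1}), so by Hall's theorem at most 8 of the 9 left vertices can be matched.

8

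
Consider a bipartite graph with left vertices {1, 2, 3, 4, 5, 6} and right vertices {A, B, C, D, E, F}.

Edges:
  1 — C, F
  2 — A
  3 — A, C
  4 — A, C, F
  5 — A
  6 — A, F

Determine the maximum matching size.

3

For example, pair 1–F, 2–A, 3–C.
The set {1, 2, 3, 4, 5, 6} has only 3 neighbours ({A, C, F}), so by Hall's theorem at most 3 of the 6 left vertices can be matched.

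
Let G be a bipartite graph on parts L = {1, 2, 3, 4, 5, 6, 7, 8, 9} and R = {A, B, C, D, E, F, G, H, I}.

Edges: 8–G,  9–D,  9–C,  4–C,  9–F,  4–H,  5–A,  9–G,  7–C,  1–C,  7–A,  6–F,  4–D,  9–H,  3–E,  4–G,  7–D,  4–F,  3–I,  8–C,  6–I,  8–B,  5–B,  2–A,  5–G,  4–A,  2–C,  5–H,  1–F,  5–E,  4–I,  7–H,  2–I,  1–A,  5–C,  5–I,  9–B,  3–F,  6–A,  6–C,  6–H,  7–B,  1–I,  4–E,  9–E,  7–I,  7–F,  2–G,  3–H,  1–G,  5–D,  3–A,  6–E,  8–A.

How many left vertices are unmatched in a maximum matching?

One maximum matching: 1→I, 2→C, 3→F, 4→D, 5→A, 6→E, 7→H, 8→B, 9→G.
This saturates every left vertex, so 9 is the maximum.
That matches 9 of the 9, leaving 0 unmatched; no matching can do better.

0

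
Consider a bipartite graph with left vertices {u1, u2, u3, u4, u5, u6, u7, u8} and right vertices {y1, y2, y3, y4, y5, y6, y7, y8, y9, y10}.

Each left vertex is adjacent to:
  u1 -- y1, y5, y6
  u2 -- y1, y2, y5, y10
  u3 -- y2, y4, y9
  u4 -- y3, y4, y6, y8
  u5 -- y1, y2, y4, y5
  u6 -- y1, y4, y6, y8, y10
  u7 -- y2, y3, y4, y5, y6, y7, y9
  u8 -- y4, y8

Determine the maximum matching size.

One maximum matching: u1–y1, u2–y5, u3–y4, u4–y3, u5–y2, u6–y10, u7–y6, u8–y8.
This saturates every left vertex, so 8 is the maximum.

8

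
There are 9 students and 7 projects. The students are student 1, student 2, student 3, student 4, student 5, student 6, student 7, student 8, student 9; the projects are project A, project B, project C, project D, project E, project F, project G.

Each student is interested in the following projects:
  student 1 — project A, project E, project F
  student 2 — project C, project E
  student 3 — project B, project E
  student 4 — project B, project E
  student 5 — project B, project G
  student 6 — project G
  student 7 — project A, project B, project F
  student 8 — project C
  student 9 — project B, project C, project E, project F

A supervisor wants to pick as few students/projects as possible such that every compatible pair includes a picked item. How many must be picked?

6

A maximum matching has 6 edges (e.g. student 1–project F, student 2–project C, student 3–project B, student 4–project E, student 5–project G, student 7–project A).
By König's theorem the minimum vertex cover has the same size. One such cover is {project A, project B, project C, project E, project F, project G}.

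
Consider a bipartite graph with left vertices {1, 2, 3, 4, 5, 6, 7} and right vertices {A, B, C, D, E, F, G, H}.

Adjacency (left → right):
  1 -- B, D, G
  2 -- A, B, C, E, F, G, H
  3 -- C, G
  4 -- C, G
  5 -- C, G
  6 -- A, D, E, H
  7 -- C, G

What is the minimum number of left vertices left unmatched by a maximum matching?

One maximum matching: 1-B, 2-A, 3-G, 4-C, 6-E.
The set {3, 4, 5, 7} has only 2 neighbours ({C, G}), so by Hall's theorem at most 5 of the 7 left vertices can be matched.
That matches 5 of the 7, leaving 2 unmatched; no matching can do better.

2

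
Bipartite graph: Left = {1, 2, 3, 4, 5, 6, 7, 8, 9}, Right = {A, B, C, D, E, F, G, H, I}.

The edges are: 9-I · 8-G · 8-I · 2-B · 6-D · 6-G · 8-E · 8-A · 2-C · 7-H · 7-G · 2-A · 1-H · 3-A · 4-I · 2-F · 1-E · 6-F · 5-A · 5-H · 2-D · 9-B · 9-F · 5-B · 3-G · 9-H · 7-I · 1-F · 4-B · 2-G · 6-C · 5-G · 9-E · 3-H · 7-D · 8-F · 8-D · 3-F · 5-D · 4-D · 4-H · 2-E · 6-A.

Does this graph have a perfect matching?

Yes

A valid assignment of size 9: 1→H, 2→B, 3→F, 4→D, 5→G, 6→C, 7→I, 8→A, 9→E.
All 9 left vertices are covered.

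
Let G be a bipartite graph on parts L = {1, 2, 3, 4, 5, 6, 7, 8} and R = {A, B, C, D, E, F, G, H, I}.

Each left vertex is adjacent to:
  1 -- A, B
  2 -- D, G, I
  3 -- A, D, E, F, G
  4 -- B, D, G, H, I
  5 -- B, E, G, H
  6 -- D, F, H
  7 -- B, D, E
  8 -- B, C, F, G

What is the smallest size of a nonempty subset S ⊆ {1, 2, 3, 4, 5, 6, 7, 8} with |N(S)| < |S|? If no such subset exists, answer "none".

none

A matching saturating every left vertex exists, for instance 1→A, 2→I, 3→F, 4→H, 5→G, 6→D, 7→E, 8→B.
By Hall's marriage theorem, this means |N(S)| ≥ |S| for every subset S, so no violating subset exists.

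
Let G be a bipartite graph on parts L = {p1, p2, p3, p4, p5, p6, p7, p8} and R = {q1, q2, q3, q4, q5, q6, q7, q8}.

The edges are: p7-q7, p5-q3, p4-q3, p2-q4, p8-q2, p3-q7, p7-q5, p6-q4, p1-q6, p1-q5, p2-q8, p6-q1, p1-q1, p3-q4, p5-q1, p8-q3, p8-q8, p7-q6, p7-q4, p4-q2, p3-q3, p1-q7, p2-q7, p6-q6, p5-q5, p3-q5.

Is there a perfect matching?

Yes

For example, pair p1→q1, p2→q7, p3→q4, p4→q2, p5→q3, p6→q6, p7→q5, p8→q8.
Every left vertex is matched, so this is a perfect matching.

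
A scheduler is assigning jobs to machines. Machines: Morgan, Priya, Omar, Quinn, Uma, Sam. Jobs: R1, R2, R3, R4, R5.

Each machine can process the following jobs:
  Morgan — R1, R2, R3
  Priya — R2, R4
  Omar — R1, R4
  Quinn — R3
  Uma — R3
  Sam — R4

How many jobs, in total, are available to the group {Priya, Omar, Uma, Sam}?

The union of neighbours of {Priya, Omar, Uma, Sam} is {R1, R2, R3, R4}, which has 4 elements.
Since |N(S)| = 4 ≥ |S| = 4, Hall's condition holds for this subset.

4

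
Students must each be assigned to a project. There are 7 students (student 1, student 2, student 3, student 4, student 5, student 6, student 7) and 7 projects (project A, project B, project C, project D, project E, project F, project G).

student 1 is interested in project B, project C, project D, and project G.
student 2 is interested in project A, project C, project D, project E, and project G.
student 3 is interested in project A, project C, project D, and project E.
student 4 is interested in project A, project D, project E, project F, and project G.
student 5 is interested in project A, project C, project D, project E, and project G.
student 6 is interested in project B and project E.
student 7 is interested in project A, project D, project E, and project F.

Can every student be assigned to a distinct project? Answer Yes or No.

One maximum matching: student 1→project C, student 2→project D, student 3→project A, student 4→project F, student 5→project G, student 6→project B, student 7→project E.
Every student is matched, so this is a perfect matching.

Yes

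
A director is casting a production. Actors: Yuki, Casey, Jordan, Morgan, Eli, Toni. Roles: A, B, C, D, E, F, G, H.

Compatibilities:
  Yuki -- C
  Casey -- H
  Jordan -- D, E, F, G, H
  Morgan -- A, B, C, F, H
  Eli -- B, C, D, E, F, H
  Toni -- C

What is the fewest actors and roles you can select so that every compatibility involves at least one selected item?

The 5 edges Yuki–C, Casey–H, Jordan–G, Morgan–A, Eli–E form a matching, so any vertex cover needs at least 5 vertices (one per matched edge).
Conversely {Casey, Jordan, Morgan, Eli, C} meets every edge and has exactly 5 vertices, so 5 is optimal.

5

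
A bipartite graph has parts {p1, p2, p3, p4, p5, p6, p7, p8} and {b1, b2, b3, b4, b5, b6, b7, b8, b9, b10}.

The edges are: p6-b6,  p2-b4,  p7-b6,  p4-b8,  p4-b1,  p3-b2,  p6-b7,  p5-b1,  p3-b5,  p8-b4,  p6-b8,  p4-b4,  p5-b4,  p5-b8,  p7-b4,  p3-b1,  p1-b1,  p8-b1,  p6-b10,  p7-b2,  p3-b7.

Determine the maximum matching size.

One maximum matching: p1→b1, p2→b4, p3→b5, p4→b8, p6→b7, p7→b6.
The set {p1, p2, p4, p5, p8} has only 3 neighbours ({b1, b4, b8}), so by Hall's theorem at most 6 of the 8 left vertices can be matched.

6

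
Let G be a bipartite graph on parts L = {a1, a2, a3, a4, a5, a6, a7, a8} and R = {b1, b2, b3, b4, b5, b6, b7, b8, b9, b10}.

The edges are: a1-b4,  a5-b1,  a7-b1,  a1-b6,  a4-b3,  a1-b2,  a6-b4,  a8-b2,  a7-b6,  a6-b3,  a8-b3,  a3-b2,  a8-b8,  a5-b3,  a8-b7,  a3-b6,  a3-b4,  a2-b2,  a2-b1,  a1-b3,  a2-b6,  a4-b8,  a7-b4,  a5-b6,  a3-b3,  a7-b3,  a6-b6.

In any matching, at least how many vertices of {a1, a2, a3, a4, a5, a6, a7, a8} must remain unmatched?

A valid assignment of size 7: a1–b2, a2–b1, a3–b4, a4–b8, a5–b6, a6–b3, a8–b7.
The set {a1, a2, a3, a5, a6, a7} has only 5 neighbours ({b1, b2, b3, b4, b6}), so by Hall's theorem at most 7 of the 8 left vertices can be matched.
That matches 7 of the 8, leaving 1 unmatched; no matching can do better.

1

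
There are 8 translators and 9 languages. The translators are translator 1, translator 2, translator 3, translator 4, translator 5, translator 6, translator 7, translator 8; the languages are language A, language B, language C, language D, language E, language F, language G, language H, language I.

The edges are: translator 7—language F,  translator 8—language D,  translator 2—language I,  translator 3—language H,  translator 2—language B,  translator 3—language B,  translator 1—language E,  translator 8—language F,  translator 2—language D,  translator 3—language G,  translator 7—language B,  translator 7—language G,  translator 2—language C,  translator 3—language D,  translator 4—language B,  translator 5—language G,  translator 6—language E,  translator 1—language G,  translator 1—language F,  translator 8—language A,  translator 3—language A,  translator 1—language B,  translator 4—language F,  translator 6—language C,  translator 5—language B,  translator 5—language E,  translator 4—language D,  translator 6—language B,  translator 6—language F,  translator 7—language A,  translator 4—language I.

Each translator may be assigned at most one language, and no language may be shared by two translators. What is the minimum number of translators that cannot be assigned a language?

0

A valid assignment of size 8: translator 1-language G, translator 2-language D, translator 3-language A, translator 4-language I, translator 5-language E, translator 6-language C, translator 7-language B, translator 8-language F.
All 8 translators are matched, so no larger matching exists.
That matches 8 of the 8, leaving 0 unmatched; no matching can do better.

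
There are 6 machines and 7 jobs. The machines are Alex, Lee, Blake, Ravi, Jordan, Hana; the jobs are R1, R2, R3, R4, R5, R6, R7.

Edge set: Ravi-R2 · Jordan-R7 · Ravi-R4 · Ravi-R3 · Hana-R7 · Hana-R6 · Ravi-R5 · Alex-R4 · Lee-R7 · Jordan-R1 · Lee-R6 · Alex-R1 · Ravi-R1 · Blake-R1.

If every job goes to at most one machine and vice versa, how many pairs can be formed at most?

5

One maximum matching: Alex-R4, Lee-R6, Blake-R1, Ravi-R3, Jordan-R7.
The set {Lee, Blake, Jordan, Hana} has only 3 neighbours ({R1, R6, R7}), so by Hall's theorem at most 5 of the 6 machines can be matched.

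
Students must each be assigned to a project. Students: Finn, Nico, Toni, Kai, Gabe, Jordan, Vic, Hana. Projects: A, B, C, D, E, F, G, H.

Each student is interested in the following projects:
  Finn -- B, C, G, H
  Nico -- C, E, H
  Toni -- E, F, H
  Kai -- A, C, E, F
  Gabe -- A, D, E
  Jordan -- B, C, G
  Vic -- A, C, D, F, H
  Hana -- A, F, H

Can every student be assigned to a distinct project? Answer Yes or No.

For example, pair Finn-B, Nico-E, Toni-H, Kai-C, Gabe-D, Jordan-G, Vic-A, Hana-F.
All 8 students are covered.

Yes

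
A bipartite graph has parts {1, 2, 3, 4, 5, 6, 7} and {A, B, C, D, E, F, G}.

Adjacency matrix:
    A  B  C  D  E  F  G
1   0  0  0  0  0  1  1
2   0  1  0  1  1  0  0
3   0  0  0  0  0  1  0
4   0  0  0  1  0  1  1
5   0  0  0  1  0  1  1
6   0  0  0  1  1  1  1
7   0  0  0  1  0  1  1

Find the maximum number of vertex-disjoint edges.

5

A valid assignment of size 5: 1-G, 2-B, 3-F, 4-D, 6-E.
The set {1, 3, 4, 5, 7} has only 3 neighbours ({D, F, G}), so by Hall's theorem at most 5 of the 7 left vertices can be matched.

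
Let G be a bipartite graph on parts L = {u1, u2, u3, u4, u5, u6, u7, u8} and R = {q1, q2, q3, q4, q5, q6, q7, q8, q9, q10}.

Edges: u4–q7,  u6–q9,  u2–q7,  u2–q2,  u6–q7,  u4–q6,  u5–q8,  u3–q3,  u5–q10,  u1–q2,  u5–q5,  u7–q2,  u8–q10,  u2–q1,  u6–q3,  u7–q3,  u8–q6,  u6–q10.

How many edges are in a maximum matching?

7

A valid assignment of size 7: u1→q2, u2→q1, u3→q3, u4→q6, u5→q8, u6→q7, u8→q10.
The set {u1, u3, u7} has only 2 neighbours ({q2, q3}), so by Hall's theorem at most 7 of the 8 left vertices can be matched.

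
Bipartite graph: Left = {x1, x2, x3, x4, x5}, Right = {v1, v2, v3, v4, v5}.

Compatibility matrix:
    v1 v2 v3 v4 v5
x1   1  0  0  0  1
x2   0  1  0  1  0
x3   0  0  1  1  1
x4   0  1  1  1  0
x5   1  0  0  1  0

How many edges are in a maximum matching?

5

One maximum matching: x1→v5, x2→v4, x3→v3, x4→v2, x5→v1.
All 5 left vertices are matched, so no larger matching exists.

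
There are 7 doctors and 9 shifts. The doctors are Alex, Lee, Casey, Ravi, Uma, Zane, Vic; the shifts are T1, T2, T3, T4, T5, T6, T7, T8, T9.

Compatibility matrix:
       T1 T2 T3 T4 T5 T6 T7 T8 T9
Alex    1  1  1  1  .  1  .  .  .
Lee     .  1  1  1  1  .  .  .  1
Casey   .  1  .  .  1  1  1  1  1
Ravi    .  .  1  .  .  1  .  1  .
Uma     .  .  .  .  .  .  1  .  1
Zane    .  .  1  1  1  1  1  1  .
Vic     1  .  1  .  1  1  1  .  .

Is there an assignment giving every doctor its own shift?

Yes

For example, pair Alex-T3, Lee-T5, Casey-T6, Ravi-T8, Uma-T9, Zane-T4, Vic-T7.
Every doctor is matched, so this matching saturates all of them.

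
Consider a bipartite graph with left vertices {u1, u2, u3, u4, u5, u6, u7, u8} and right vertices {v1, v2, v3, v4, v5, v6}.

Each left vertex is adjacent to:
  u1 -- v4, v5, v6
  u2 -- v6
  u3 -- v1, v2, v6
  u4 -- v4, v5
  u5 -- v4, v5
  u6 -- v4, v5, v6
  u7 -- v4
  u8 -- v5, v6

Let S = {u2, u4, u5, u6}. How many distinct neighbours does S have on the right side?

3

The union of neighbours of {u2, u4, u5, u6} is {v4, v5, v6}, which has 3 elements.
Since |N(S)| = 3 < |S| = 4, Hall's condition fails for this subset.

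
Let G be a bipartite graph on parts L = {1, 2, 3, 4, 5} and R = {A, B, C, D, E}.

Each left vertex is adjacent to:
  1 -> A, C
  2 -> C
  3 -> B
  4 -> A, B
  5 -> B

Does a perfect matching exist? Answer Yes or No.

The set {1, 2, 3, 4, 5} has only 3 neighbours ({A, B, C}), so by Hall's theorem at most 3 of the 5 left vertices can be matched.
Hence no matching covers every left vertex.

No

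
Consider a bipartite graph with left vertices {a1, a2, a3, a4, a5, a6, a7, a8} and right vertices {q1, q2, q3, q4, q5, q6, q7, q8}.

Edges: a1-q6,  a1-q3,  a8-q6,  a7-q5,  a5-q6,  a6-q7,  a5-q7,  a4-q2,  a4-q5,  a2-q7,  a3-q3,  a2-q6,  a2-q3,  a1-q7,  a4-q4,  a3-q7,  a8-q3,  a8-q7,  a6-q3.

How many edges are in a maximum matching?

5

For example, pair a1-q6, a2-q3, a3-q7, a4-q2, a7-q5.
The set {a1, a2, a3, a5, a6, a8} has only 3 neighbours ({q3, q6, q7}), so by Hall's theorem at most 5 of the 8 left vertices can be matched.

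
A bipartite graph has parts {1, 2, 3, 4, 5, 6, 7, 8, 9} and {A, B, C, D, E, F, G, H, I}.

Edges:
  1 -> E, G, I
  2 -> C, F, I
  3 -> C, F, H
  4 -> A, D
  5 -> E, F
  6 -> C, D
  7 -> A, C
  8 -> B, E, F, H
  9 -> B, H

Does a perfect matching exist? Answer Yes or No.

For example, pair 1-G, 2-I, 3-F, 4-A, 5-E, 6-D, 7-C, 8-H, 9-B.
Every left vertex is matched, so this is a perfect matching.

Yes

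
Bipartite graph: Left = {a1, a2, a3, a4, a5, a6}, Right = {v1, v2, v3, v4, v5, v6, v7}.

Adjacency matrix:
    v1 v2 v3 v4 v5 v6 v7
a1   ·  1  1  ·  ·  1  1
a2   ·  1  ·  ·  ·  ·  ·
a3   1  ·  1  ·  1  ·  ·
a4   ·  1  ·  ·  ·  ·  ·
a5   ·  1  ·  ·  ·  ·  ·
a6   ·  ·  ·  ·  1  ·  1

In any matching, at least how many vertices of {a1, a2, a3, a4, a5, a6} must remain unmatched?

One maximum matching: a1→v6, a2→v2, a3→v1, a6→v7.
The set {a2, a4, a5} has only 1 neighbour ({v2}), so by Hall's theorem at most 4 of the 6 left vertices can be matched.
That matches 4 of the 6, leaving 2 unmatched; no matching can do better.

2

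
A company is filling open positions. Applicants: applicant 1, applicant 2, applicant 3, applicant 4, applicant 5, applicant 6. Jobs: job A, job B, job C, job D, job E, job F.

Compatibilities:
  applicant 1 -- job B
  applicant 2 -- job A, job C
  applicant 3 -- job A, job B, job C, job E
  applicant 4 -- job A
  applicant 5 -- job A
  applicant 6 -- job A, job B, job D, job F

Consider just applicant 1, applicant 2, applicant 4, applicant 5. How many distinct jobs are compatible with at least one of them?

3

The union of neighbours of {applicant 1, applicant 2, applicant 4, applicant 5} is {job A, job B, job C}, which has 3 elements.
Since |N(S)| = 3 < |S| = 4, Hall's condition fails for this subset.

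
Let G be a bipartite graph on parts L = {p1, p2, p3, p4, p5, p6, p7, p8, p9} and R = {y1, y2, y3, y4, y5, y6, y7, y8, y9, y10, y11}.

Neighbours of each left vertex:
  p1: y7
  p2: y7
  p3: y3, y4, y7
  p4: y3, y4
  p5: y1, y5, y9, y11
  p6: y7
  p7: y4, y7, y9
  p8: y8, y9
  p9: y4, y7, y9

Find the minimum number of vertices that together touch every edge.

6

{p5, p8, y3, y4, y7, y9} is a vertex cover of size 6: every edge has an endpoint in this set.
No smaller cover exists because p1–y7, p3–y4, p4–y3, p5–y1, p7–y9, p8–y8 is a matching of size 6, and a cover must include an endpoint of each of these disjoint edges (König's theorem).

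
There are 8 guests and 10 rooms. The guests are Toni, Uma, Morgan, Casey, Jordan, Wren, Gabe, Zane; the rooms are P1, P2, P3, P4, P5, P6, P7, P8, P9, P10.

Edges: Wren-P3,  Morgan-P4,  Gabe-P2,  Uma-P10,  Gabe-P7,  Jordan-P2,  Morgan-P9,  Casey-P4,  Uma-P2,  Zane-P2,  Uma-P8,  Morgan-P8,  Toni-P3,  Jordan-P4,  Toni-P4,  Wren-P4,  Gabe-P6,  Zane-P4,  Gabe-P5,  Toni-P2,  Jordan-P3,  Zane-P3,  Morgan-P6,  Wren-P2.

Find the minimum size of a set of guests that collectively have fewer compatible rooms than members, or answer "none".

4

Take S = {Toni, Casey, Jordan, Wren}. Its neighbourhood is {P2, P3, P4}, so |N(S)| = 3 < |S| = 4.
Every subset of size less than 4 has at least as many neighbours as members, so 4 is the minimum.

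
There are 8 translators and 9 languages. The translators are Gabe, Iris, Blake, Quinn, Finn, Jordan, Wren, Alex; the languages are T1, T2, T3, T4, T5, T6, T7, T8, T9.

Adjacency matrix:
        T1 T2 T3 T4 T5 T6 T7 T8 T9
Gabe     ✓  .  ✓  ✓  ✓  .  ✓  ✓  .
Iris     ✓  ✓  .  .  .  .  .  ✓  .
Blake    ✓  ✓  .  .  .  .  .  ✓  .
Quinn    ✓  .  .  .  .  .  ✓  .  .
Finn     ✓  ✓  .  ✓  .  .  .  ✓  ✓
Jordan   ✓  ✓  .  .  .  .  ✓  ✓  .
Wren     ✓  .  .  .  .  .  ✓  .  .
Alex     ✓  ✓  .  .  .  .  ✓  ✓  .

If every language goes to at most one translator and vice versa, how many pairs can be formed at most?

For example, pair Gabe→T4, Iris→T1, Blake→T8, Quinn→T7, Finn→T9, Jordan→T2.
The set {Iris, Blake, Quinn, Jordan, Wren, Alex} has only 4 neighbours ({T1, T2, T7, T8}), so by Hall's theorem at most 6 of the 8 translators can be matched.

6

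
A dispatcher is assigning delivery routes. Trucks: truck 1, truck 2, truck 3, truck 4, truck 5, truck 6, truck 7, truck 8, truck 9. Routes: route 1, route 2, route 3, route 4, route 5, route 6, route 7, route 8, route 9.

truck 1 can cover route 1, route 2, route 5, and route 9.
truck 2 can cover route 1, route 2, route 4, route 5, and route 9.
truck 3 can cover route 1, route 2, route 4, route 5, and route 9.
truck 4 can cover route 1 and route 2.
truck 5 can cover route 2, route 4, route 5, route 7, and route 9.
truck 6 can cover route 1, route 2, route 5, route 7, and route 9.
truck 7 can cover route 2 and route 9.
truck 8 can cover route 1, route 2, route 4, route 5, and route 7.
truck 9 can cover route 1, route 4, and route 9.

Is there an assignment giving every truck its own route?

The set {truck 1, truck 2, truck 3, truck 4, truck 5, truck 6, truck 7, truck 8, truck 9} has only 6 neighbours ({route 1, route 2, route 4, route 5, route 7, route 9}), so by Hall's theorem at most 6 of the 9 trucks can be matched.
Hence no matching covers every truck.

No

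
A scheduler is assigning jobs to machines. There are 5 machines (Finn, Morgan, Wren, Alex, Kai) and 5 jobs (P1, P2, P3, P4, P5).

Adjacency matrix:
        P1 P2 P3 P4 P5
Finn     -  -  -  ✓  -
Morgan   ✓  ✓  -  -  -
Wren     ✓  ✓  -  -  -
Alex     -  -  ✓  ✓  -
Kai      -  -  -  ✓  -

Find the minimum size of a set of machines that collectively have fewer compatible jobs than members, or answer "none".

2

Take S = {Finn, Kai}. Its neighbourhood is {P4}, so |N(S)| = 1 < |S| = 2.
No single vertex violates Hall's condition since each has at least one neighbour, so 2 is the minimum.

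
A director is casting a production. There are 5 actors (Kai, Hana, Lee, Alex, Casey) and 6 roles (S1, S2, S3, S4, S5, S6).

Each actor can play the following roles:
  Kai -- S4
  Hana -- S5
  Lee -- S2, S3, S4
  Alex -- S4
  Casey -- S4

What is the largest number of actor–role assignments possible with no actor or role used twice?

3

A valid assignment of size 3: Kai–S4, Hana–S5, Lee–S2.
The set {Kai, Alex, Casey} has only 1 neighbour ({S4}), so by Hall's theorem at most 3 of the 5 actors can be matched.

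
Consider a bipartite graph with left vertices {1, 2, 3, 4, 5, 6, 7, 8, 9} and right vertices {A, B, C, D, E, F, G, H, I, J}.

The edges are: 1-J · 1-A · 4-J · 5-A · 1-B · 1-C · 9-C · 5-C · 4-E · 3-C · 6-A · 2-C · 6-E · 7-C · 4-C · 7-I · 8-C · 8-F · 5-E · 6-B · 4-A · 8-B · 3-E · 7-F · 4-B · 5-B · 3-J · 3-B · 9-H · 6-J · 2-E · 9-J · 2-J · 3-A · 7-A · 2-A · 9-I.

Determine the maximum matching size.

8

For example, pair 1–J, 2–C, 3–E, 4–A, 5–B, 7–I, 8–F, 9–H.
The set {1, 2, 3, 4, 5, 6} has only 5 neighbours ({A, B, C, E, J}), so by Hall's theorem at most 8 of the 9 left vertices can be matched.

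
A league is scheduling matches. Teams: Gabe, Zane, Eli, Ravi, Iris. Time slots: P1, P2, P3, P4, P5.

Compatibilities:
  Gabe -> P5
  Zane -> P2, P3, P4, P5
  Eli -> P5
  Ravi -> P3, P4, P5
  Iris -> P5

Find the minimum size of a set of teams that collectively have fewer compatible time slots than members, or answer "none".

2

Take S = {Gabe, Eli}. Its neighbourhood is {P5}, so |N(S)| = 1 < |S| = 2.
No single vertex violates Hall's condition since each has at least one neighbour, so 2 is the minimum.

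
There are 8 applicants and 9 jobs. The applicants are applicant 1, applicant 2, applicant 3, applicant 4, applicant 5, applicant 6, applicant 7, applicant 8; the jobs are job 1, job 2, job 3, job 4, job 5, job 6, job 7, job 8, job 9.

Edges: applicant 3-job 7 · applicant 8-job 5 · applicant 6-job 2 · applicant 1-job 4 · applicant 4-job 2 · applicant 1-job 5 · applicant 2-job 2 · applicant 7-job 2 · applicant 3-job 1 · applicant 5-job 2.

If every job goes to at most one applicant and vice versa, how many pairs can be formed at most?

For example, pair applicant 1→job 4, applicant 2→job 2, applicant 3→job 1, applicant 8→job 5.
The set {applicant 2, applicant 4, applicant 5, applicant 6, applicant 7} has only 1 neighbour ({job 2}), so by Hall's theorem at most 4 of the 8 applicants can be matched.

4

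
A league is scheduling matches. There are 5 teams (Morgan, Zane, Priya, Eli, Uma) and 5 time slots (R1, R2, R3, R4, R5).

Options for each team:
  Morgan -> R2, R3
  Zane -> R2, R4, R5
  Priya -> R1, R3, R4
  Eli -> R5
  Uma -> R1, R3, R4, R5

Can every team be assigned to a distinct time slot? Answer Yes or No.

For example, pair Morgan–R3, Zane–R2, Priya–R1, Eli–R5, Uma–R4.
All 5 teams are covered.

Yes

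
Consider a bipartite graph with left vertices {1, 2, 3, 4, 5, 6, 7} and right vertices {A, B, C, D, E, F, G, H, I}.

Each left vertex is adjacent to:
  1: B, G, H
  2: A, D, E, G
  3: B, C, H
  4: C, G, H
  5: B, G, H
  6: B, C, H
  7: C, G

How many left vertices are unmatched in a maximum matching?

A valid assignment of size 5: 1-H, 2-E, 3-C, 4-G, 5-B.
The set {1, 3, 4, 5, 6, 7} has only 4 neighbours ({B, C, G, H}), so by Hall's theorem at most 5 of the 7 left vertices can be matched.
That matches 5 of the 7, leaving 2 unmatched; no matching can do better.

2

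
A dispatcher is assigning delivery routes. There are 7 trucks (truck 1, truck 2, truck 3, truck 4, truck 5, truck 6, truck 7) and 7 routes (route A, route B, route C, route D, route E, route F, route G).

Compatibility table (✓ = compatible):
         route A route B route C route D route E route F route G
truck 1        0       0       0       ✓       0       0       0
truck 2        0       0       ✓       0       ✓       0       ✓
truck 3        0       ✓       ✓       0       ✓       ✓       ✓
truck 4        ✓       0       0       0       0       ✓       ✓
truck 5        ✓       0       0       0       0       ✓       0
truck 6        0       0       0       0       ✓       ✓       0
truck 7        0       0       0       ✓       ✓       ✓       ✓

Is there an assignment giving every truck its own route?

For example, pair truck 1–route D, truck 2–route C, truck 3–route B, truck 4–route G, truck 5–route A, truck 6–route F, truck 7–route E.
Every truck is matched, so this is a perfect matching.

Yes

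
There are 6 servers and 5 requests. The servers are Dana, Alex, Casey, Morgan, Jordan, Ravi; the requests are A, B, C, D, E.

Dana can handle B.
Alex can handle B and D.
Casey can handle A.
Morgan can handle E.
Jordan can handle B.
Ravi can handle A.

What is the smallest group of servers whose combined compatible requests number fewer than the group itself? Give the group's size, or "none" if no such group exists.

Take S = {Dana, Jordan}. Its neighbourhood is {B}, so |N(S)| = 1 < |S| = 2.
No single vertex violates Hall's condition since each has at least one neighbour, so 2 is the minimum.

2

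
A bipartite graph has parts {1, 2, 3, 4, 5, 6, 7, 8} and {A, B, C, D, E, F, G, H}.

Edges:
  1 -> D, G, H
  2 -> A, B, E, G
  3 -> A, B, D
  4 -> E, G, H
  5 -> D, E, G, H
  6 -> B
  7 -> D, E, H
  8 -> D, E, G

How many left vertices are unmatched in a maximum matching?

2

One maximum matching: 1–G, 2–A, 3–D, 4–E, 5–H, 6–B.
The set {1, 2, 3, 4, 5, 6, 7, 8} has only 6 neighbours ({A, B, D, E, G, H}), so by Hall's theorem at most 6 of the 8 left vertices can be matched.
That matches 6 of the 8, leaving 2 unmatched; no matching can do better.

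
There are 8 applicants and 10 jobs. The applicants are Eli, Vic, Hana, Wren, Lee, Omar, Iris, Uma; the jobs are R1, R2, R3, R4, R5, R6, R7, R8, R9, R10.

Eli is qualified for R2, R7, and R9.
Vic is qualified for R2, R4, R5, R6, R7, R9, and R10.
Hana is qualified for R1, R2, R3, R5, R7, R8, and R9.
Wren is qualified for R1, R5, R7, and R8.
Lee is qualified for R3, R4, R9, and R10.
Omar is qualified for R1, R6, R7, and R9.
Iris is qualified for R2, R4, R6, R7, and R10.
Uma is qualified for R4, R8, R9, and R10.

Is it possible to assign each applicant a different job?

A valid assignment of size 8: Eli→R7, Vic→R9, Hana→R3, Wren→R5, Lee→R4, Omar→R1, Iris→R6, Uma→R8.
Every applicant is matched, so this matching saturates all of them.

Yes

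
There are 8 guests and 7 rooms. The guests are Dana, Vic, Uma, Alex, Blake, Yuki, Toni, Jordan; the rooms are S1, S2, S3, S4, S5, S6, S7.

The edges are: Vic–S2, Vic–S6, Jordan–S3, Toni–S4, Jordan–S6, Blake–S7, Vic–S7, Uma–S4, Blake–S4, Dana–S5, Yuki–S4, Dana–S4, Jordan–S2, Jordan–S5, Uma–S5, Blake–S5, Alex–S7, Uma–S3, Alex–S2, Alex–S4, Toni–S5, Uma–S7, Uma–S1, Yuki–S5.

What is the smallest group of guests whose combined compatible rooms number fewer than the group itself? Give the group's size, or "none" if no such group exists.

Take S = {Dana, Yuki, Toni}. Its neighbourhood is {S4, S5}, so |N(S)| = 2 < |S| = 3.
Every subset of size less than 3 has at least as many neighbours as members, so 3 is the minimum.

3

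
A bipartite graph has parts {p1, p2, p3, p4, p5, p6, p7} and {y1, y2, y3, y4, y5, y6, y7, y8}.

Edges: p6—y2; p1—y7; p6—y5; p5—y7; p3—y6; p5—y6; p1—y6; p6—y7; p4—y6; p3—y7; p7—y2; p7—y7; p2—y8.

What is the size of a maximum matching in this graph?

For example, pair p1-y6, p2-y8, p3-y7, p6-y5, p7-y2.
The set {p1, p3, p4, p5} has only 2 neighbours ({y6, y7}), so by Hall's theorem at most 5 of the 7 left vertices can be matched.

5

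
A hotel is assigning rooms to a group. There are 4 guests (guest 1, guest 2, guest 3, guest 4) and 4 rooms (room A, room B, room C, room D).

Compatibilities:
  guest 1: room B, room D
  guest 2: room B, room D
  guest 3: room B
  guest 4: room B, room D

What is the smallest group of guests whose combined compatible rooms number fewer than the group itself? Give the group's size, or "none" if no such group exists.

Take S = {guest 1, guest 2, guest 3}. Its neighbourhood is {room B, room D}, so |N(S)| = 2 < |S| = 3.
Every subset of size less than 3 has at least as many neighbours as members, so 3 is the minimum.

3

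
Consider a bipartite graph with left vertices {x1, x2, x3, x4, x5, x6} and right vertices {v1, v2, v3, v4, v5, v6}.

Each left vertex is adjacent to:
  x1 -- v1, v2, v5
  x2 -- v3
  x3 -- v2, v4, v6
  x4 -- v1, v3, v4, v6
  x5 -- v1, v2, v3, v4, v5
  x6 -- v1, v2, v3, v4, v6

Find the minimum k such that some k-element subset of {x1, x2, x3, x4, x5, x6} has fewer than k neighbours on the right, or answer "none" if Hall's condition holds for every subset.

A matching saturating every left vertex exists, for instance x1→v5, x2→v3, x3→v4, x4→v6, x5→v1, x6→v2.
By Hall's marriage theorem, this means |N(S)| ≥ |S| for every subset S, so no violating subset exists.

none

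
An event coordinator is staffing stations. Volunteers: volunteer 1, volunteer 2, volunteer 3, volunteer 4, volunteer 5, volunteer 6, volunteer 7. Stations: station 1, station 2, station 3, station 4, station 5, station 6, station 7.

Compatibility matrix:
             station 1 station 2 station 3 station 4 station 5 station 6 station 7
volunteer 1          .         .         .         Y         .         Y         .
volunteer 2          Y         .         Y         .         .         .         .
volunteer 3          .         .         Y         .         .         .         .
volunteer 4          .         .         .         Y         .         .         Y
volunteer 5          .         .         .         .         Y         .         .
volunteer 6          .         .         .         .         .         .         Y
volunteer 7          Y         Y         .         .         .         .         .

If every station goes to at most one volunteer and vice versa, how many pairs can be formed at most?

7

A valid assignment of size 7: volunteer 1–station 6, volunteer 2–station 1, volunteer 3–station 3, volunteer 4–station 4, volunteer 5–station 5, volunteer 6–station 7, volunteer 7–station 2.
This saturates every volunteer, so 7 is the maximum.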